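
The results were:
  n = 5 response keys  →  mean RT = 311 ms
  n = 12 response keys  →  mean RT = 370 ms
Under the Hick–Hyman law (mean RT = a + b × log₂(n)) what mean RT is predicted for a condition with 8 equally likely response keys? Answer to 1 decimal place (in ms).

RT is linear in log₂ n, so two points fix the line:
  b = (370 − 311) / (log₂ 12 − log₂ 5) = 59 / (3.5850 − 2.3219) = 46.713 ms/bit
  a = 311 − 46.713 × 2.3219 = 202.536 ms
Then RT(8) = 202.536 + 46.713 × log₂ 8 = 202.536 + 46.713 × 3 ≈ 342.675 ms.

342.7 ms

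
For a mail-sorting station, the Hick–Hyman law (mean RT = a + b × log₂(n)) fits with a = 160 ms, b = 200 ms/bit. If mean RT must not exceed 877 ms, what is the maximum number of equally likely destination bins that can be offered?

Set 160 + 200·log₂ n ≤ 877 → log₂ n ≤ (877 − 160)/200 = 3.5850.
So n ≤ 2^3.5850 = 12.000; the largest integer n is 12.

12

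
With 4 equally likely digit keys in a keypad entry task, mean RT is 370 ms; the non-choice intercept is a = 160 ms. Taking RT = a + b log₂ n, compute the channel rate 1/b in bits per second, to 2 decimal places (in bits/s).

9.52 bits/s

Choice component = 370 − 160 = 210 ms over log₂(4) = 2 bits.
b = 210 / 2 = 105.000 ms/bit, so 1/b = 9.524 bits/s.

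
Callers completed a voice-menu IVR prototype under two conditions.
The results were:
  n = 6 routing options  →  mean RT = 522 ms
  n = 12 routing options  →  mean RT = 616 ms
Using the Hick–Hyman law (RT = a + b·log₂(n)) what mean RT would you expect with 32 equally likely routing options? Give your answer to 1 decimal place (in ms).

With log₂ n on the abscissa the relation is linear; from the two conditions:
  b = (616 − 522) / (log₂ 12 − log₂ 6) = 94 / (3.5850 − 2.5850) = 94.000 ms/bit
  a = 522 − 94.000 × 2.5850 = 279.014 ms
Then RT(32) = 279.014 + 94.000 × log₂ 32 = 279.014 + 94.000 × 5 ≈ 749.014 ms.

749.0 ms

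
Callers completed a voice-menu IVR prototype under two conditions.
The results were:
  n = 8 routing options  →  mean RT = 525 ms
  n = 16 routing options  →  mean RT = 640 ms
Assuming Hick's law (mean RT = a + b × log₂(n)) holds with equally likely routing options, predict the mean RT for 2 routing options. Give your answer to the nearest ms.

295 ms

Fit slope and intercept:
  b = (640 − 525) / (log₂ 16 − log₂ 8) = 115 / (4 − 3) = 115 ms/bit
  a = 525 − 115 × 3 = 180 ms
Then RT(2) = 180 + 115 × log₂ 2 = 180 + 115 × 1 ≈ 295.000 ms.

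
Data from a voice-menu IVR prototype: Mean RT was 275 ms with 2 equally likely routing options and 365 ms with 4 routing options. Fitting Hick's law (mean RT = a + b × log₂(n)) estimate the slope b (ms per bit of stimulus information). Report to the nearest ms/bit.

The slope on a log₂ axis is (365 − 275) / (2 − 1) = 90 ms/bit.

90 ms/bit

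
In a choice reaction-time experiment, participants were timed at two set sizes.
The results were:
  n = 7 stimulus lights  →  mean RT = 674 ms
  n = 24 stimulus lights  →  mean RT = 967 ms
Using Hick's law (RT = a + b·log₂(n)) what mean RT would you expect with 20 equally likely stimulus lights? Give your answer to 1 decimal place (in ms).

Fit slope and intercept:
  b = (967 − 674) / (log₂ 24 − log₂ 7) = 293 / (4.5850 − 2.8074) = 164.828 ms/bit
  a = 674 − 164.828 × 2.8074 = 211.269 ms
Then RT(20) = 211.269 + 164.828 × log₂ 20 = 211.269 + 164.828 × 4.3219 ≈ 923.644 ms.

923.6 ms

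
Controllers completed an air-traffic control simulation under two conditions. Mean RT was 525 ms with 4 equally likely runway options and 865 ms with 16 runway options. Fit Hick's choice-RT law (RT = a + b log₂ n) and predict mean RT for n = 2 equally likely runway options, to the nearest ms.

With log₂ n on the abscissa the relation is linear; from the two conditions:
  b = (865 − 525) / (log₂ 16 − log₂ 4) = 340 / (4 − 2) = 170 ms/bit
  a = 525 − 170 × 2 = 185 ms
Then RT(2) = 185 + 170 × log₂ 2 = 185 + 170 × 1 ≈ 355.000 ms.

355 ms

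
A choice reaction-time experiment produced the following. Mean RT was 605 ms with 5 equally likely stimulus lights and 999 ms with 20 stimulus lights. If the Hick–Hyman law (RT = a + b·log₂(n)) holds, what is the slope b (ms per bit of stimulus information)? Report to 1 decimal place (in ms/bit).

197.0 ms/bit

Slope: b = (999 − 605) / (log₂ 20 − log₂ 5) = 394/2.0000 = 197.000 ms/bit.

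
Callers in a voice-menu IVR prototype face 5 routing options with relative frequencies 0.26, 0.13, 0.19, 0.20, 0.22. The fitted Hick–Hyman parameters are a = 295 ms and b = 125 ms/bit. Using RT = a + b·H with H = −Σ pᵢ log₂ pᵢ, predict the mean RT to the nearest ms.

581 ms

Entropy contributions −pᵢ log₂ pᵢ: 0.5053, 0.3826, 0.4552, 0.4644, 0.4806; sum H = 2.2881 bits.
RT = a + bH = 295 + 125·2.2881 = 581.01 ms.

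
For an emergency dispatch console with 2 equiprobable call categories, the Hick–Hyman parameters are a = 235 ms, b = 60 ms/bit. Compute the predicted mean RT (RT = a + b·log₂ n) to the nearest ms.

295 ms

log₂(2) = 1 bits, so RT = 235 + 60 × 1 ≈ 295.000 ms.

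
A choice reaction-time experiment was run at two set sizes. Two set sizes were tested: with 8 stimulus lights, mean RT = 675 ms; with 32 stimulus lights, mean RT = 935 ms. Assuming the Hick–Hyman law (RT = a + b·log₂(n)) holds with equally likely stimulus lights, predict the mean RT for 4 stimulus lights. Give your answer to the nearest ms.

Fit slope and intercept:
  b = (935 − 675) / (log₂ 32 − log₂ 8) = 260 / (5 − 3) = 130 ms/bit
  a = 675 − 130 × 3 = 285 ms
Then RT(4) = 285 + 130 × log₂ 4 = 285 + 130 × 2 ≈ 545.000 ms.

545 ms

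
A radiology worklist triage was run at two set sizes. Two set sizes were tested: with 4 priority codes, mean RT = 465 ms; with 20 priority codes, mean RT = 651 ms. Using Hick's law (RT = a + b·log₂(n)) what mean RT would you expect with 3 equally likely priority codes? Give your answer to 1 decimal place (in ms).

With log₂ n on the abscissa the relation is linear; from the two conditions:
  b = (651 − 465) / (log₂ 20 − log₂ 4) = 186 / (4.3219 − 2) = 80.106 ms/bit
  a = 465 − 80.106 × 2 = 304.788 ms
Then RT(3) = 304.788 + 80.106 × log₂ 3 = 304.788 + 80.106 × 1.5850 ≈ 431.753 ms.

431.8 ms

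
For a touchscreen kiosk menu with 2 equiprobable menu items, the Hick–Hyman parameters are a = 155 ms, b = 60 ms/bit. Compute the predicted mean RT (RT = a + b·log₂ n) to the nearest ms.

log₂(2) = 1 bits, so RT = 155 + 60 × 1 ≈ 215.000 ms.

215 ms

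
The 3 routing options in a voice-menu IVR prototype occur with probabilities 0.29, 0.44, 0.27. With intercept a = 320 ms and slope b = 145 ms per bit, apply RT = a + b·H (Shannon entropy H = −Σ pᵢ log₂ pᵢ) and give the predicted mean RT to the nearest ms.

545 ms

Entropy contributions −pᵢ log₂ pᵢ: 0.5179, 0.5211, 0.5100; sum H = 1.5491 bits.
RT = a + bH = 320 + 145·1.5491 = 544.62 ms.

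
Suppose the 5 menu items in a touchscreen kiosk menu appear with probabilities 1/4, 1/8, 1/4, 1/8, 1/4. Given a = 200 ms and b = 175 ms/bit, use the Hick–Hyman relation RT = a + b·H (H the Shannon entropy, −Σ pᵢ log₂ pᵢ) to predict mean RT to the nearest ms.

594 ms

H = −Σ pᵢ log₂ pᵢ = 0.25·2 + 0.125·3 + 0.25·2 + 0.125·3 + 0.25·2 = 2.250 bits.
RT = 200 + 175 × 2.250 = 593.75 ms.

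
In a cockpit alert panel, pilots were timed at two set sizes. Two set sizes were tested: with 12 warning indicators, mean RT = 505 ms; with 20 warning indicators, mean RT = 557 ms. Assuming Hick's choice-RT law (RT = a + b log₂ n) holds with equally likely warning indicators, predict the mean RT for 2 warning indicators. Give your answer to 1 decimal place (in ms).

322.6 ms

Solve the two-equation system in a and b:
  b = (557 − 505) / (log₂ 20 − log₂ 12) = 52 / (4.3219 − 3.5850) = 70.560 ms/bit
  a = 505 − 70.560 × 3.5850 = 252.046 ms
Then RT(2) = 252.046 + 70.560 × log₂ 2 = 252.046 + 70.560 × 1 ≈ 322.606 ms.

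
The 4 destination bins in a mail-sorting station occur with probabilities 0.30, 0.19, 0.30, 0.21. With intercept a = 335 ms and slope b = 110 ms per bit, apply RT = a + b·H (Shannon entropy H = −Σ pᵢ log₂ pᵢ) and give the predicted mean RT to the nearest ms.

552 ms

Entropy contributions −pᵢ log₂ pᵢ: 0.5211, 0.4552, 0.5211, 0.4728; sum H = 1.9702 bits.
RT = a + bH = 335 + 110·1.9702 = 551.73 ms.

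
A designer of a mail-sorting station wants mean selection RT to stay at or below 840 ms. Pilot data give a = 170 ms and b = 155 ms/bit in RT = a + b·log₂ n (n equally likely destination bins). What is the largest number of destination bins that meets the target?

20

155·log₂ n ≤ 840 − 170 = 670, giving log₂ n ≤ 4.3226 and n ≤ 20.009. The largest whole number is 20.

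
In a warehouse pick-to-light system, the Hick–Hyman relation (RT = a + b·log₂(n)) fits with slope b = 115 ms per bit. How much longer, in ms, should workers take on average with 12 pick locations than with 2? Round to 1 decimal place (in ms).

Only the slope matters, since a is common to both: ΔRT = b·log₂(n₂/n₁).
log₂(12) − log₂(2) = 3.5850 − 1 = 2.5850.
ΔRT = 115 × 2.5850 = 297.271 ms.

297.3 ms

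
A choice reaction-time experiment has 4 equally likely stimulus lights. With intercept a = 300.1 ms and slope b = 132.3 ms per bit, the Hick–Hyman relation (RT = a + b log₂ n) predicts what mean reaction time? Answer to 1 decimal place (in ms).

564.7 ms

log₂(4) = 2 bits, so RT = 300.1 + 132.3 × 2 ≈ 564.700 ms.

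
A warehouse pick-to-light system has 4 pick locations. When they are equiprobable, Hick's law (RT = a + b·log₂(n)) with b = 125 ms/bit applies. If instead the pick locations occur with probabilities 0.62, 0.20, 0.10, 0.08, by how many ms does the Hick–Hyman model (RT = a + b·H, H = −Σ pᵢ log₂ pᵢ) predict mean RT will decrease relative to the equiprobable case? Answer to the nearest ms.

61 ms

The RT saving is b·ΔH. Equiprobable H₀ = log₂(4) = 2.0000 bits; with the given probabilities H = 1.5157 bits.
b·(H₀ − H) = 125 × (2.0000 − 1.5157) = 60.54 ms.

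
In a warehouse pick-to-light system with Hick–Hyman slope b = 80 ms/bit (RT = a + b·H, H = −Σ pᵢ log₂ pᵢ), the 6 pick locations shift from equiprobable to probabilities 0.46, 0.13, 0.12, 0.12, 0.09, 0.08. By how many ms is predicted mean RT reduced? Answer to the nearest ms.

28 ms

The RT saving is b·ΔH. Equiprobable H₀ = log₂(6) = 2.5850 bits; with the given probabilities H = 2.2363 bits.
b·(H₀ − H) = 80 × (2.5850 − 2.2363) = 27.89 ms.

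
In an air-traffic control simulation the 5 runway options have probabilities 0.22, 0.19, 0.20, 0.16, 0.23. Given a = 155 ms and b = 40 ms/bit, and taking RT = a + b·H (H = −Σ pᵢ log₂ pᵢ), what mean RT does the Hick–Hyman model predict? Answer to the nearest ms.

247 ms

Entropy contributions −pᵢ log₂ pᵢ: 0.4806, 0.4552, 0.4644, 0.4230, 0.4877; sum H = 2.3109 bits.
RT = a + bH = 155 + 40·2.3109 = 247.43 ms.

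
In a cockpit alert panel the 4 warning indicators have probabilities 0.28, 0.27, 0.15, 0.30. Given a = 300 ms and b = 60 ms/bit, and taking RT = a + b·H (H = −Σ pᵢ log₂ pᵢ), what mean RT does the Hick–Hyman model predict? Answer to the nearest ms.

H = 0.28·log₂(1/0.28) + 0.27·log₂(1/0.27) + 0.15·log₂(1/0.15) + 0.30·log₂(1/0.30) = 1.9559 bits.
RT = 300 + 60 × 1.9559 = 417.35 ms.

417 ms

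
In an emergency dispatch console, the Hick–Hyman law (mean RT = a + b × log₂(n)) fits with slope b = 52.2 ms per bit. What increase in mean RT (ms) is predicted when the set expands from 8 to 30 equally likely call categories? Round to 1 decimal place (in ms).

Only the slope matters, since a is common to both: ΔRT = b·log₂(n₂/n₁).
log₂(30) − log₂(8) = 4.9069 − 3 = 1.9069.
ΔRT = 52.2 × 1.9069 = 99.540 ms.

99.5 ms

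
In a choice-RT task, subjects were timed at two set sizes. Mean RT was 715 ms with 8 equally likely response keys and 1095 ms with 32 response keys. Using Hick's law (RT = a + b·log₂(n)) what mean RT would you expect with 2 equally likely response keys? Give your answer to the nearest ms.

RT is linear in log₂ n, so two points fix the line:
  b = (1095 − 715) / (log₂ 32 − log₂ 8) = 380 / (5 − 3) = 190 ms/bit
  a = 715 − 190 × 3 = 145 ms
Then RT(2) = 145 + 190 × log₂ 2 = 145 + 190 × 1 ≈ 335.000 ms.

335 ms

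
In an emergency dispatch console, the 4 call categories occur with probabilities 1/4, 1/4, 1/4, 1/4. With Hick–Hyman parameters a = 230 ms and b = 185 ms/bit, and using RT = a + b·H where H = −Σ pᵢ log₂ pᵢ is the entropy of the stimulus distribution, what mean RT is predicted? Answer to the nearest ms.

600 ms

Each term −pᵢ log₂ pᵢ: 0.25·2 + 0.25·2 + 0.25·2 + 0.25·2; summed, H = 2.000 bits.
Mean RT = a + bH = 230 + 185·2.000 = 600.00 ms.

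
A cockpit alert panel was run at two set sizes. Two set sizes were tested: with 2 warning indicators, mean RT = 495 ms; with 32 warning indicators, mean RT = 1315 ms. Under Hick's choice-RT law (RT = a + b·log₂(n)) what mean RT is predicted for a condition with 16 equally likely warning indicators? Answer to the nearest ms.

RT is linear in log₂ n, so two points fix the line:
  b = (1315 − 495) / (log₂ 32 − log₂ 2) = 820 / (5 − 1) = 205 ms/bit
  a = 495 − 205 × 1 = 290 ms
Then RT(16) = 290 + 205 × log₂ 16 = 290 + 205 × 4 ≈ 1110.000 ms.

1110 ms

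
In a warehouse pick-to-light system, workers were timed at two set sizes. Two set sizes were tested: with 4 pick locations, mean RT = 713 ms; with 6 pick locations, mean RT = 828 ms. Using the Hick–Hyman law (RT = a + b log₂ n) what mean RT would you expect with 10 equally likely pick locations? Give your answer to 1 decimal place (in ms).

Solve the two-equation system in a and b:
  b = (828 − 713) / (log₂ 6 − log₂ 4) = 115 / (2.5850 − 2) = 196.594 ms/bit
  a = 713 − 196.594 × 2 = 319.812 ms
Then RT(10) = 319.812 + 196.594 × log₂ 10 = 319.812 + 196.594 × 3.3219 ≈ 972.883 ms.

972.9 ms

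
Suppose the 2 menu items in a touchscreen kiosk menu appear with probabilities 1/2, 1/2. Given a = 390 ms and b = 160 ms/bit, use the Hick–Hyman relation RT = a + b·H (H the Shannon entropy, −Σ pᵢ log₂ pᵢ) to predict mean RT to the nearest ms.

H = −Σ pᵢ log₂ pᵢ = 0.5·1 + 0.5·1 = 1.000 bits.
RT = 390 + 160 × 1.000 = 550.00 ms.

550 ms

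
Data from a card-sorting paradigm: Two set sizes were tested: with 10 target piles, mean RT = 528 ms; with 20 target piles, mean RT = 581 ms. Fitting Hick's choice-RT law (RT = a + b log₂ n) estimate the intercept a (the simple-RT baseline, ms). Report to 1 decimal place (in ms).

351.9 ms

b = (RT₂ − RT₁)/(log₂ n₂ − log₂ n₁) = (581 − 528)/(4.3219 − 3.3219) = 53.000 ms/bit.
a = RT₁ − b·log₂ n₁ = 528 − 53.000 × 3.3219 = 351.938 ms.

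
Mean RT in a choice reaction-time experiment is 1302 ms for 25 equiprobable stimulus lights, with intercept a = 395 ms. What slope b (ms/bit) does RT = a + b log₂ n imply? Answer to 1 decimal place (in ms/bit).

195.3 ms/bit

25 alternatives carry log₂ 25 = 4.6439 bits; the choice cost is 1302 − 395 = 907 ms, so b = 907/4.6439 = 195.312 ms/bit.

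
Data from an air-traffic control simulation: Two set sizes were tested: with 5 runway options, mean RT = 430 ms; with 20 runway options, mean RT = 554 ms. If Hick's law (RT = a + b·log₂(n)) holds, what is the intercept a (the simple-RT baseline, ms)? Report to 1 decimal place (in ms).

286.0 ms

Slope: b = (554 − 430) / (log₂ 20 − log₂ 5) = 124/2.0000 = 62.000 ms/bit.
Intercept: a = 430 − 62.000·log₂(5) = 286.040 ms.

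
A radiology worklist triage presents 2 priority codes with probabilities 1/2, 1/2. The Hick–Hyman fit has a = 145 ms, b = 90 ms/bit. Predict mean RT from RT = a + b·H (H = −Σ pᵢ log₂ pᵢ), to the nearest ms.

235 ms

Each term −pᵢ log₂ pᵢ: 0.5·1 + 0.5·1; summed, H = 1.000 bits.
Mean RT = a + bH = 145 + 90·1.000 = 235.00 ms.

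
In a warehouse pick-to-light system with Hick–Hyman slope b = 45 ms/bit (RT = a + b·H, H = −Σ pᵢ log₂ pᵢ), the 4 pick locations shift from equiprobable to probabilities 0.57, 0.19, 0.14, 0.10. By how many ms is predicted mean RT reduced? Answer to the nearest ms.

16 ms

The RT saving is b·ΔH. Equiprobable H₀ = log₂(4) = 2.0000 bits; with the given probabilities H = 1.6468 bits.
b·(H₀ − H) = 45 × (2.0000 − 1.6468) = 15.89 ms.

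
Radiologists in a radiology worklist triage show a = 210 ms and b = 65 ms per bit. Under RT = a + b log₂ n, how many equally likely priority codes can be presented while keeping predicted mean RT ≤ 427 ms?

10

65·log₂ n ≤ 427 − 210 = 217, giving log₂ n ≤ 3.3385 and n ≤ 10.115. The largest whole number is 10.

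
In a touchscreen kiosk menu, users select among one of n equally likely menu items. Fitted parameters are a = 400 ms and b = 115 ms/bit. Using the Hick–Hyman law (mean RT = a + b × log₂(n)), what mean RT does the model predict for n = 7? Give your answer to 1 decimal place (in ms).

722.8 ms

log₂(7) = 2.8074 bits, so RT = 400 + 115 × 2.8074 ≈ 722.846 ms.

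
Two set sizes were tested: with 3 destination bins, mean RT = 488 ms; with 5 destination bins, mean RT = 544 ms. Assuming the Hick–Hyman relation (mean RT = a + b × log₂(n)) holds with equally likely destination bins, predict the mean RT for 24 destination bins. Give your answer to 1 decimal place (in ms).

716.0 ms

With log₂ n on the abscissa the relation is linear; from the two conditions:
  b = (544 − 488) / (log₂ 5 − log₂ 3) = 56 / (2.3219 − 1.5850) = 75.987 ms/bit
  a = 488 − 75.987 × 1.5850 = 367.563 ms
Then RT(24) = 367.563 + 75.987 × log₂ 24 = 367.563 + 75.987 × 4.5850 ≈ 715.962 ms.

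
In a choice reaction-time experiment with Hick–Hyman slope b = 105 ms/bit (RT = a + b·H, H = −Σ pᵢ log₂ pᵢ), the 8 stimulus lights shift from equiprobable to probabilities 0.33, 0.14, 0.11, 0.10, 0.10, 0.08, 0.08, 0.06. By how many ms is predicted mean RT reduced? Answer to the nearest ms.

Equiprobable entropy H₀ = log₂ 8 = 3.0000 bits.
Skewed entropy H = −Σ pᵢ log₂ pᵢ = 2.7662 bits.
ΔRT = b·(H₀ − H) = 105 × 0.2338 = 24.55 ms.

25 ms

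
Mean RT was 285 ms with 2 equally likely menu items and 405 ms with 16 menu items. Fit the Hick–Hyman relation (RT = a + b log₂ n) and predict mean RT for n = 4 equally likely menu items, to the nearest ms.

325 ms

RT is linear in log₂ n, so two points fix the line:
  b = (405 − 285) / (log₂ 16 − log₂ 2) = 120 / (4 − 1) = 40 ms/bit
  a = 285 − 40 × 1 = 245 ms
Then RT(4) = 245 + 40 × log₂ 4 = 245 + 40 × 2 ≈ 325.000 ms.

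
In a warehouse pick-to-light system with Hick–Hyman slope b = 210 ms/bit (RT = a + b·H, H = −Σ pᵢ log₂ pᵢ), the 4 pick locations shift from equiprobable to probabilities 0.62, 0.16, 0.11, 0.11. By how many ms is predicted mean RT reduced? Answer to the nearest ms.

Equiprobable entropy H₀ = log₂ 4 = 2.0000 bits.
Skewed entropy H = −Σ pᵢ log₂ pᵢ = 1.5512 bits.
ΔRT = b·(H₀ − H) = 210 × 0.4488 = 94.25 ms.

94 ms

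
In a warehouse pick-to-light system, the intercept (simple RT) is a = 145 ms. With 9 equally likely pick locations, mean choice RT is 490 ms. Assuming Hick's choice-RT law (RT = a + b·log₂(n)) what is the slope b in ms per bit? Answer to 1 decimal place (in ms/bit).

9 alternatives carry log₂ 9 = 3.1699 bits; the choice cost is 490 − 145 = 345 ms, so b = 345/3.1699 = 108.835 ms/bit.

108.8 ms/bit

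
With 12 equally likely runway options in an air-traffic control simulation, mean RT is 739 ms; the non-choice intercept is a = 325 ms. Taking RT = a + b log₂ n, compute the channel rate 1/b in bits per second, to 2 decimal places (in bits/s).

b = (739 − 325)/log₂ 12 = 414/3.5850 = 115.482 ms per bit = 0.11548 s/bit; the reciprocal is 8.659 bits/s.

8.66 bits/s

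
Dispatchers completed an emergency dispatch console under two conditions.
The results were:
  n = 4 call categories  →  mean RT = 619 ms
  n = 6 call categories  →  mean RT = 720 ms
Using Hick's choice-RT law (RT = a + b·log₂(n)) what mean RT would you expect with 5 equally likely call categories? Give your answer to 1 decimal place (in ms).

Fit slope and intercept:
  b = (720 − 619) / (log₂ 6 − log₂ 4) = 101 / (2.5850 − 2) = 172.661 ms/bit
  a = 619 − 172.661 × 2 = 273.679 ms
Then RT(5) = 273.679 + 172.661 × log₂ 5 = 273.679 + 172.661 × 2.3219 ≈ 674.584 ms.

674.6 ms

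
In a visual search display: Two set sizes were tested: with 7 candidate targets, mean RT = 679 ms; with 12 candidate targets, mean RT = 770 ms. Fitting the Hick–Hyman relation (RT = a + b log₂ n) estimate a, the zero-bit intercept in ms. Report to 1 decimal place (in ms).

350.5 ms

The slope on a log₂ axis is (770 − 679) / (3.5850 − 2.8074) = 117.026 ms/bit.
Intercept: a = 679 − 117.026·log₂(7) = 350.468 ms.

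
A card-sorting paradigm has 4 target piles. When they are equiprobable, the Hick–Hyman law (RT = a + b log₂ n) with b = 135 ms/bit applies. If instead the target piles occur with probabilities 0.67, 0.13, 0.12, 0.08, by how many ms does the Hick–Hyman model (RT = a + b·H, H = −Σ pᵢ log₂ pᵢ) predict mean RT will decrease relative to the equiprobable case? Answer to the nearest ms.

77 ms

The RT saving is b·ΔH. Equiprobable H₀ = log₂(4) = 2.0000 bits; with the given probabilities H = 1.4283 bits.
b·(H₀ − H) = 135 × (2.0000 − 1.4283) = 77.18 ms.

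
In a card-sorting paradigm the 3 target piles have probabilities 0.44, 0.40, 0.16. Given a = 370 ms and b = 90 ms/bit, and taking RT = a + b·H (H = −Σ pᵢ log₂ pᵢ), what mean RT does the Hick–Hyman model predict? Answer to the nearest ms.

503 ms

H = 0.44·log₂(1/0.44) + 0.40·log₂(1/0.40) + 0.16·log₂(1/0.16) = 1.4729 bits.
RT = 370 + 90 × 1.4729 = 502.56 ms.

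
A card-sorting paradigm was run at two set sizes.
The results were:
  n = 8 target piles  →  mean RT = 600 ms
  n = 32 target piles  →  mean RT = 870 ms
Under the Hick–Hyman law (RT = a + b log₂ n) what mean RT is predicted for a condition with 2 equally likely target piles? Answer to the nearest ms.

RT is linear in log₂ n, so two points fix the line:
  b = (870 − 600) / (log₂ 32 − log₂ 8) = 270 / (5 − 3) = 135 ms/bit
  a = 600 − 135 × 3 = 195 ms
Then RT(2) = 195 + 135 × log₂ 2 = 195 + 135 × 1 ≈ 330.000 ms.

330 ms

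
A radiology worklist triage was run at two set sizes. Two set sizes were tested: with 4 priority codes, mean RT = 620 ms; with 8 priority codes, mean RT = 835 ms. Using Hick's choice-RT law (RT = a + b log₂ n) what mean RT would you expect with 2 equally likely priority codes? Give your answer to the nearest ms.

Fit slope and intercept:
  b = (835 − 620) / (log₂ 8 − log₂ 4) = 215 / (3 − 2) = 215 ms/bit
  a = 620 − 215 × 2 = 190 ms
Then RT(2) = 190 + 215 × log₂ 2 = 190 + 215 × 1 ≈ 405.000 ms.

405 ms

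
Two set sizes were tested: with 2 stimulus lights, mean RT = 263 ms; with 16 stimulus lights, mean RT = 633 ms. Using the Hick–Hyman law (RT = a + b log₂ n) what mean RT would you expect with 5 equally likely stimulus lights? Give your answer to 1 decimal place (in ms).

426.0 ms

RT is linear in log₂ n, so two points fix the line:
  b = (633 − 263) / (log₂ 16 − log₂ 2) = 370 / (4 − 1) = 123.333 ms/bit
  a = 263 − 123.333 × 1 = 139.667 ms
Then RT(5) = 139.667 + 123.333 × log₂ 5 = 139.667 + 123.333 × 2.3219 ≈ 426.038 ms.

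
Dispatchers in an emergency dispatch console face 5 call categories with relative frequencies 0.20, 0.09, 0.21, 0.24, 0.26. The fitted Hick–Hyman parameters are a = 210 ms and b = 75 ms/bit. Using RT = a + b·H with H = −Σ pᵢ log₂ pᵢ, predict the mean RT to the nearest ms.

H = 0.20·log₂(1/0.20) + 0.09·log₂(1/0.09) + 0.21·log₂(1/0.21) + 0.24·log₂(1/0.24) + 0.26·log₂(1/0.26) = 2.2493 bits.
RT = 210 + 75 × 2.2493 = 378.70 ms.

379 ms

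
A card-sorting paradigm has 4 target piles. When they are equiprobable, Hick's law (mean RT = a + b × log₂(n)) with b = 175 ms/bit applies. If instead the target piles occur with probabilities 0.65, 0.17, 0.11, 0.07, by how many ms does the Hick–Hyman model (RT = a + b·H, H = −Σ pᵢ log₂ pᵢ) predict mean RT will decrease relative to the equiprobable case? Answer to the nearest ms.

95 ms

The RT saving is b·ΔH. Equiprobable H₀ = log₂(4) = 2.0000 bits; with the given probabilities H = 1.4574 bits.
b·(H₀ − H) = 175 × (2.0000 − 1.4574) = 94.96 ms.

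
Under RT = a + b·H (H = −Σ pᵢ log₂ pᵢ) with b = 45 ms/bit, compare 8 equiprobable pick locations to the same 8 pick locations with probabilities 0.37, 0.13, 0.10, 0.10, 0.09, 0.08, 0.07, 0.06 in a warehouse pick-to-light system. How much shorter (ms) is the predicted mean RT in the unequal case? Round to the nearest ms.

Equiprobable entropy H₀ = log₂ 8 = 3.0000 bits.
Skewed entropy H = −Σ pᵢ log₂ pᵢ = 2.6940 bits.
ΔRT = b·(H₀ − H) = 45 × 0.3060 = 13.77 ms.

14 ms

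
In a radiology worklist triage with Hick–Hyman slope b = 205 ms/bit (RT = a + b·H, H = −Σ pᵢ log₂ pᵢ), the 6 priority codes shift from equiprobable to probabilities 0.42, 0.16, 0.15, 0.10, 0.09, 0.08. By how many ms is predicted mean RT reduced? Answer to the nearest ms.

59 ms

Equiprobable entropy H₀ = log₂ 6 = 2.5850 bits.
Skewed entropy H = −Σ pᵢ log₂ pᵢ = 2.2956 bits.
ΔRT = b·(H₀ − H) = 205 × 0.2894 = 59.33 ms.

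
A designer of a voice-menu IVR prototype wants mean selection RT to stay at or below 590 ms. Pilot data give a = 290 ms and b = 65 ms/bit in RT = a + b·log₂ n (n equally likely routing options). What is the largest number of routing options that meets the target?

24

Information budget: (590 − 290)/65 = 4.6154 bits, so n ≤ 2^4.6154 = 24.511 → at most 24.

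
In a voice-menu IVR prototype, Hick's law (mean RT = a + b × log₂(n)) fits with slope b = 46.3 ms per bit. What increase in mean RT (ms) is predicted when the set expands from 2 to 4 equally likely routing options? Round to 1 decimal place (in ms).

46.3 ms

Only the slope matters, since a is common to both: ΔRT = b·log₂(n₂/n₁).
log₂(4) − log₂(2) = log₂(4/2) = log₂(2) = 1.
ΔRT = 46.3 × 1.0000 = 46.300 ms.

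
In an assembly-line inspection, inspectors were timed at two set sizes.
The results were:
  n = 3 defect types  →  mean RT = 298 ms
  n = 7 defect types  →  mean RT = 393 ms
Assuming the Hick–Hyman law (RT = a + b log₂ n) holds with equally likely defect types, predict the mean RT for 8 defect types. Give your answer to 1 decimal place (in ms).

With log₂ n on the abscissa the relation is linear; from the two conditions:
  b = (393 − 298) / (log₂ 7 − log₂ 3) = 95 / (2.8074 − 1.5850) = 77.716 ms/bit
  a = 298 − 77.716 × 1.5850 = 174.822 ms
Then RT(8) = 174.822 + 77.716 × log₂ 8 = 174.822 + 77.716 × 3 ≈ 407.972 ms.

408.0 ms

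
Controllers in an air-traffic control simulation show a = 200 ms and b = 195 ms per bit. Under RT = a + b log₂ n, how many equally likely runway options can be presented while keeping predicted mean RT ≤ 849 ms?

Set 200 + 195·log₂ n ≤ 849 → log₂ n ≤ (849 − 200)/195 = 3.3282.
So n ≤ 2^3.3282 = 10.044; the largest integer n is 10.

10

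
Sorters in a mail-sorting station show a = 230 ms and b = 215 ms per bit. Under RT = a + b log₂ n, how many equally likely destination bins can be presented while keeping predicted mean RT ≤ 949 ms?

Set 230 + 215·log₂ n ≤ 949 → log₂ n ≤ (949 − 230)/215 = 3.3442.
So n ≤ 2^3.3442 = 10.155; the largest integer n is 10.

10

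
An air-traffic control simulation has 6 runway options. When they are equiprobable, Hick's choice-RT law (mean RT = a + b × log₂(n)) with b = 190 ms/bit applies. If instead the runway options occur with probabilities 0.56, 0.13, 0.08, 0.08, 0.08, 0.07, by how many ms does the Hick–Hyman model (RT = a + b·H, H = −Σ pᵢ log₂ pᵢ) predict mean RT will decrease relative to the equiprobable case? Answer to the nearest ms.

112 ms

Equiprobable entropy H₀ = log₂ 6 = 2.5850 bits.
Skewed entropy H = −Σ pᵢ log₂ pᵢ = 1.9942 bits.
ΔRT = b·(H₀ − H) = 190 × 0.5908 = 112.25 ms.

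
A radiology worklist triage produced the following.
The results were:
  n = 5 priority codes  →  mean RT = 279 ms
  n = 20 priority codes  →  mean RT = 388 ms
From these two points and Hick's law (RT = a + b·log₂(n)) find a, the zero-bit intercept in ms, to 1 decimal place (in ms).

152.5 ms

Slope: b = (388 − 279) / (log₂ 20 − log₂ 5) = 109/2.0000 = 54.500 ms/bit.
a = RT₁ − b·log₂ n₁ = 279 − 54.500 × 2.3219 = 152.455 ms.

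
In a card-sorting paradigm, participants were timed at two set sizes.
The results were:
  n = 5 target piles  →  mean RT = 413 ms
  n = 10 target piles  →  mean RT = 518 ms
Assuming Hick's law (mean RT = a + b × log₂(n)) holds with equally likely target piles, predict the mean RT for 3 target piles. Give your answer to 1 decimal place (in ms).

335.6 ms

Fit slope and intercept:
  b = (518 − 413) / (log₂ 10 − log₂ 5) = 105 / (3.3219 − 2.3219) = 105.000 ms/bit
  a = 413 − 105.000 × 2.3219 = 169.198 ms
Then RT(3) = 169.198 + 105.000 × log₂ 3 = 169.198 + 105.000 × 1.5850 ≈ 335.619 ms.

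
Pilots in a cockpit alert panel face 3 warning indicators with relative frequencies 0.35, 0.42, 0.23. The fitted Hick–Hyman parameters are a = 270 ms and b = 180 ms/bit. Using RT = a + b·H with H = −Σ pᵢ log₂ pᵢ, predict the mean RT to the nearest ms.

548 ms

Entropy contributions −pᵢ log₂ pᵢ: 0.5301, 0.5256, 0.4877; sum H = 1.5434 bits.
RT = a + bH = 270 + 180·1.5434 = 547.81 ms.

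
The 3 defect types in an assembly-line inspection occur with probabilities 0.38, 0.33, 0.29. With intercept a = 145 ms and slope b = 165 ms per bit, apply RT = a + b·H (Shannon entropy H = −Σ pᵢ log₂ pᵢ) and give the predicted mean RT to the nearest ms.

405 ms

H = 0.38·log₂(1/0.38) + 0.33·log₂(1/0.33) + 0.29·log₂(1/0.29) = 1.5762 bits.
RT = 145 + 165 × 1.5762 = 405.07 ms.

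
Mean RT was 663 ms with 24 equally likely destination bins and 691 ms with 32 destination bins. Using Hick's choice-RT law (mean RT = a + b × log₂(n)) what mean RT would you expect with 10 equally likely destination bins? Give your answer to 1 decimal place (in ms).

Solve the two-equation system in a and b:
  b = (691 − 663) / (log₂ 32 − log₂ 24) = 28 / (5 − 4.5850) = 67.464 ms/bit
  a = 663 − 67.464 × 4.5850 = 353.681 ms
Then RT(10) = 353.681 + 67.464 × log₂ 10 = 353.681 + 67.464 × 3.3219 ≈ 577.791 ms.

577.8 ms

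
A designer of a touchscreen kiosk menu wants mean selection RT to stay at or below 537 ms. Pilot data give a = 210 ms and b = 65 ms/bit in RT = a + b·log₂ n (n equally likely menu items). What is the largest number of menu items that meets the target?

32

Information budget: (537 − 210)/65 = 5.0308 bits, so n ≤ 2^5.0308 = 32.690 → at most 32.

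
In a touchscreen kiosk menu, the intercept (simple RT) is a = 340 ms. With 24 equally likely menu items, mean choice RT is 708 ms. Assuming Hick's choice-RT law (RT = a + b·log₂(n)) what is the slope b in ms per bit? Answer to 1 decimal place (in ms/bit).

24 alternatives carry log₂ 24 = 4.5850 bits; the choice cost is 708 − 340 = 368 ms, so b = 368/4.5850 = 80.262 ms/bit.

80.3 ms/bit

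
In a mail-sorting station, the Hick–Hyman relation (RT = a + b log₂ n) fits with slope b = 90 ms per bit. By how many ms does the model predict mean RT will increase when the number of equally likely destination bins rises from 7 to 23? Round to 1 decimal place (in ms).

154.5 ms

ΔRT = (a + b log₂ n₂) − (a + b log₂ n₁) = b·(log₂ n₂ − log₂ n₁).
log₂(23) − log₂(7) = 4.5236 − 2.8074 = 1.7162.
ΔRT = 90 × 1.7162 = 154.459 ms.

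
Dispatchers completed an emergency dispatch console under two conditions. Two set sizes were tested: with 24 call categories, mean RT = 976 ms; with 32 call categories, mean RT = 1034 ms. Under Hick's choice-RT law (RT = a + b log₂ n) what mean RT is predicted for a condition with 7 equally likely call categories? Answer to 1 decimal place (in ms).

Solve the two-equation system in a and b:
  b = (1034 − 976) / (log₂ 32 − log₂ 24) = 58 / (5 − 4.5850) = 139.746 ms/bit
  a = 976 − 139.746 × 4.5850 = 335.268 ms
Then RT(7) = 335.268 + 139.746 × log₂ 7 = 335.268 + 139.746 × 2.8074 ≈ 727.586 ms.

727.6 ms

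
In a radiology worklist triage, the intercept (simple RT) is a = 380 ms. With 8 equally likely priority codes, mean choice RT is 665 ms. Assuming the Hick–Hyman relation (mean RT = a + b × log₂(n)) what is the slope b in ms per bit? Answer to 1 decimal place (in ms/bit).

95.0 ms/bit

8 alternatives carry log₂ 8 = 3 bits; the choice cost is 665 − 380 = 285 ms, so b = 285/3 = 95.000 ms/bit.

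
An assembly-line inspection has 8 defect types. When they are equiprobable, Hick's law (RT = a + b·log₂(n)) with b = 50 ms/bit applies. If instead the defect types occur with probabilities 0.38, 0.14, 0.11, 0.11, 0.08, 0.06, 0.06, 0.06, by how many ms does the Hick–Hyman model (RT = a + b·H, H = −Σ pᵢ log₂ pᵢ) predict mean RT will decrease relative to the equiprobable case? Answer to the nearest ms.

Equiprobable entropy H₀ = log₂ 8 = 3.0000 bits.
Skewed entropy H = −Σ pᵢ log₂ pᵢ = 2.6502 bits.
ΔRT = b·(H₀ − H) = 50 × 0.3498 = 17.49 ms.

17 ms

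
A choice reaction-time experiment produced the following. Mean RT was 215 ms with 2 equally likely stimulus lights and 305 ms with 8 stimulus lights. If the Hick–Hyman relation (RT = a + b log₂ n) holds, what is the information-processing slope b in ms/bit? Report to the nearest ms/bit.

45 ms/bit

b = (RT₂ − RT₁)/(log₂ n₂ − log₂ n₁) = (305 − 215)/(3 − 1) = 45 ms/bit.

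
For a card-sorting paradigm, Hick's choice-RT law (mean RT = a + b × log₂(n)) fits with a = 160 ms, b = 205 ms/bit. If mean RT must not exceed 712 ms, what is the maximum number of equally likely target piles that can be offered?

Information budget: (712 − 160)/205 = 2.6927 bits, so n ≤ 2^2.6927 = 6.465 → at most 6.

6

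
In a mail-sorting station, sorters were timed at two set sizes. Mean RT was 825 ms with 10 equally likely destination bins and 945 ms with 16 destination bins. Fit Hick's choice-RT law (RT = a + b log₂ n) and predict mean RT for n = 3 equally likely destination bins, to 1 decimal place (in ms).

Solve the two-equation system in a and b:
  b = (945 − 825) / (log₂ 16 − log₂ 10) = 120 / (4 − 3.3219) = 176.972 ms/bit
  a = 825 − 176.972 × 3.3219 = 237.110 ms
Then RT(3) = 237.110 + 176.972 × log₂ 3 = 237.110 + 176.972 × 1.5850 ≈ 517.605 ms.

517.6 ms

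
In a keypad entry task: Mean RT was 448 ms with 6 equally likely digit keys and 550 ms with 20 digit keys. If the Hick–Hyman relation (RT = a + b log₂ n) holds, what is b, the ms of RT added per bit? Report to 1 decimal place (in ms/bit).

Slope: b = (550 − 448) / (log₂ 20 − log₂ 6) = 102/1.7370 = 58.723 ms/bit.

58.7 ms/bit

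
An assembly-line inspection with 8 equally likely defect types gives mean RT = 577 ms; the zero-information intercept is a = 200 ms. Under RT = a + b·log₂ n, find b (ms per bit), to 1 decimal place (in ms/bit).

125.7 ms/bit

8 alternatives carry log₂ 8 = 3 bits; the choice cost is 577 − 200 = 377 ms, so b = 377/3 = 125.667 ms/bit.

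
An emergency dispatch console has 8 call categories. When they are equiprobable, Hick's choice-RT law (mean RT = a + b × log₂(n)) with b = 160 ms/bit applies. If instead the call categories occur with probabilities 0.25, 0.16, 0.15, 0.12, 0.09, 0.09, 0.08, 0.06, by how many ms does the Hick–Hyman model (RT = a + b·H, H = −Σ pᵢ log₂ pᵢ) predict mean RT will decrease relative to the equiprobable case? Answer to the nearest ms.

The RT saving is b·ΔH. Equiprobable H₀ = log₂(8) = 3.0000 bits; with the given probabilities H = 2.8610 bits.
b·(H₀ − H) = 160 × (3.0000 − 2.8610) = 22.24 ms.

22 ms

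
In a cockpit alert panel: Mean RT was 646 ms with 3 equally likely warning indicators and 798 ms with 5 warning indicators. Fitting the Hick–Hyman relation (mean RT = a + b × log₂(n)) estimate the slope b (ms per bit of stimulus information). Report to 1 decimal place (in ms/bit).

206.3 ms/bit

b = (RT₂ − RT₁)/(log₂ n₂ − log₂ n₁) = (798 − 646)/(2.3219 − 1.5850) = 206.251 ms/bit.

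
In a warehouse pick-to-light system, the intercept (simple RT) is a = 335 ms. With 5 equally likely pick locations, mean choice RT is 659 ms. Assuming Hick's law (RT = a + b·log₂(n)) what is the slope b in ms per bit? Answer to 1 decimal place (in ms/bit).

139.5 ms/bit

log₂(5) = 2.3219 bits.
b = (RT − a)/log₂ n = (659 − 335) / 2.3219 = 139.539 ms/bit.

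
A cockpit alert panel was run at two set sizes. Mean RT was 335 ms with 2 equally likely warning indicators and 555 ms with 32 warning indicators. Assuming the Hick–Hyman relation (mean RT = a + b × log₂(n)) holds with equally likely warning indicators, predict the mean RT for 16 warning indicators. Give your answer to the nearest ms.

500 ms

RT is linear in log₂ n, so two points fix the line:
  b = (555 − 335) / (log₂ 32 − log₂ 2) = 220 / (5 − 1) = 55 ms/bit
  a = 335 − 55 × 1 = 280 ms
Then RT(16) = 280 + 55 × log₂ 16 = 280 + 55 × 4 ≈ 500.000 ms.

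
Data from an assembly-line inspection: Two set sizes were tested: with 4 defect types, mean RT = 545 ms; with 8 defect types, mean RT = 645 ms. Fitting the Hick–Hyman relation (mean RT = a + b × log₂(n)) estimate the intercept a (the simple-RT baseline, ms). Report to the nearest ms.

Slope: b = (645 − 545) / (log₂ 8 − log₂ 4) = 100/1.0000 = 100 ms/bit.
a = RT₁ − b·log₂ n₁ = 545 − 100 × 2 = 345.000 ms.

345 ms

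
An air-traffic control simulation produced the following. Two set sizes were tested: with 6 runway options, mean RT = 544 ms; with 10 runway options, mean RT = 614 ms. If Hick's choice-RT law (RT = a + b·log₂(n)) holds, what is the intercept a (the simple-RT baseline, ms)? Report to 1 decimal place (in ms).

298.5 ms

Slope: b = (614 − 544) / (log₂ 10 − log₂ 6) = 70/0.7370 = 94.984 ms/bit.
Intercept: a = 544 − 94.984·log₂(6) = 298.470 ms.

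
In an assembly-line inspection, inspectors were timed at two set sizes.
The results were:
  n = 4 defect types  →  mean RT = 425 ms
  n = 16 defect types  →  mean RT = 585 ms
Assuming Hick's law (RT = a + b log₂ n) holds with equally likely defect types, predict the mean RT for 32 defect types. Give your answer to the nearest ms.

665 ms

RT is linear in log₂ n, so two points fix the line:
  b = (585 − 425) / (log₂ 16 − log₂ 4) = 160 / (4 − 2) = 80 ms/bit
  a = 425 − 80 × 2 = 265 ms
Then RT(32) = 265 + 80 × log₂ 32 = 265 + 80 × 5 ≈ 665.000 ms.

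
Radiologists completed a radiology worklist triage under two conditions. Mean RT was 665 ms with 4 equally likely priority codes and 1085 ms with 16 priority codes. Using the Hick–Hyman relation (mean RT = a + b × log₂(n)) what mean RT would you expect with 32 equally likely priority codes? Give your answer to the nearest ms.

Fit slope and intercept:
  b = (1085 − 665) / (log₂ 16 − log₂ 4) = 420 / (4 − 2) = 210 ms/bit
  a = 665 − 210 × 2 = 245 ms
Then RT(32) = 245 + 210 × log₂ 32 = 245 + 210 × 5 ≈ 1295.000 ms.

1295 ms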